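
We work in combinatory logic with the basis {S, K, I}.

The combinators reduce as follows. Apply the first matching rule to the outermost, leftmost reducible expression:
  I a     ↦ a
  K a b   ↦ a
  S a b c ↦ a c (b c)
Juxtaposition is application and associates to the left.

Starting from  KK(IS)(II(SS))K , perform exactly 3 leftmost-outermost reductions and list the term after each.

  start: KK(IS)(II(SS))K
  step 1: K(II(SS))K
  step 2: II(SS)
  step 3: I(SS)

Answer: after 3 steps: I(SS)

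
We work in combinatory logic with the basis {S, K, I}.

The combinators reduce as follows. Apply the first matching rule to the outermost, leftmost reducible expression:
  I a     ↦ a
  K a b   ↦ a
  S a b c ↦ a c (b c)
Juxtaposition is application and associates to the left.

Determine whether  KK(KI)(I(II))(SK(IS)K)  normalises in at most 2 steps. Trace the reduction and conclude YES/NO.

  start: KK(KI)(I(II))(SK(IS)K)
  step 1: K(I(II))(SK(IS)K)
  step 2: I(II)

Answer: NO — after 2 steps the term is I(II), not yet normal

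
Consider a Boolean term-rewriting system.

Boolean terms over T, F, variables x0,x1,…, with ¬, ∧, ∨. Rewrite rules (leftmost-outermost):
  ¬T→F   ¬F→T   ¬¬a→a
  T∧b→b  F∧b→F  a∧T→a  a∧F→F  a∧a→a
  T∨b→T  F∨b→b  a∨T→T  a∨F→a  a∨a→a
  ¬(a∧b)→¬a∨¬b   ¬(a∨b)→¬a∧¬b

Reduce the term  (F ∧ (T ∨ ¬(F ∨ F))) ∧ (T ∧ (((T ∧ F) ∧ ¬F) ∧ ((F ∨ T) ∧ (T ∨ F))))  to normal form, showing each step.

  start: (F ∧ (T ∨ ¬(F ∨ F))) ∧ (T ∧ (((T ∧ F) ∧ ¬F) ∧ ((F ∨ T) ∧ (T ∨ F))))
  step 1: F ∧ (T ∧ (((T ∧ F) ∧ ¬F) ∧ ((F ∨ T) ∧ (T ∨ F))))
  step 2: F

Answer: normal form = F  (in 2 steps)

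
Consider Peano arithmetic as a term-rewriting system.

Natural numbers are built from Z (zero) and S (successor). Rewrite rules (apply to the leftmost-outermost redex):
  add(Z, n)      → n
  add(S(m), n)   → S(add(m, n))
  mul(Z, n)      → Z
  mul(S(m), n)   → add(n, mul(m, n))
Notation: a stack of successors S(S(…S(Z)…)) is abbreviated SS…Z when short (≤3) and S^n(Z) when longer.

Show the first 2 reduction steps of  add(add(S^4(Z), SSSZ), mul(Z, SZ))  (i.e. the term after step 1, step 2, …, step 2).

Answer: after 2 steps: S(add(add(SSSZ, SSSZ), mul(Z, SZ)))

Derivation:
  start: add(add(S^4(Z), SSSZ), mul(Z, SZ))
  [1] add(S(add(SSSZ, SSSZ)), mul(Z, SZ))
  [2] S(add(add(SSSZ, SSSZ), mul(Z, SZ)))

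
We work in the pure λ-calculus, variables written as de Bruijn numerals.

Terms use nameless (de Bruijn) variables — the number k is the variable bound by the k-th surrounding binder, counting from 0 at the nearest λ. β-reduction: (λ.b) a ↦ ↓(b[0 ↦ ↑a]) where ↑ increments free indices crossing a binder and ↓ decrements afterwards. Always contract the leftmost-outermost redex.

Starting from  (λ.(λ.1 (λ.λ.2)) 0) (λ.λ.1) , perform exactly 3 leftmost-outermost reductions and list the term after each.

Answer: after 3 steps: λ.λ.λ.λ.λ.1

Reduction:
  start: (λ.(λ.1 (λ.λ.2)) 0) (λ.λ.1)
  →1  (λ.(λ.λ.1) (λ.λ.2)) (λ.λ.1)
  →2  (λ.λ.1) (λ.λ.λ.λ.1)
  →3  λ.λ.λ.λ.λ.1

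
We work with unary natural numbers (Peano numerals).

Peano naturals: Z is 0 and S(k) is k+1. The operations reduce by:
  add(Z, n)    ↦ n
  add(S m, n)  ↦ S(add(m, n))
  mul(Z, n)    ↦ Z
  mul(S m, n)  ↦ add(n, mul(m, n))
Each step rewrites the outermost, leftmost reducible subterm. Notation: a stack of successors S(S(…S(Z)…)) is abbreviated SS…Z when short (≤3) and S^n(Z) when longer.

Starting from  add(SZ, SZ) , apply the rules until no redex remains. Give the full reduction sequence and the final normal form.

  start: add(SZ, SZ)
  →1  S(add(Z, SZ))
  →2  SSZ

Answer: normal form = SSZ  (in 2 steps)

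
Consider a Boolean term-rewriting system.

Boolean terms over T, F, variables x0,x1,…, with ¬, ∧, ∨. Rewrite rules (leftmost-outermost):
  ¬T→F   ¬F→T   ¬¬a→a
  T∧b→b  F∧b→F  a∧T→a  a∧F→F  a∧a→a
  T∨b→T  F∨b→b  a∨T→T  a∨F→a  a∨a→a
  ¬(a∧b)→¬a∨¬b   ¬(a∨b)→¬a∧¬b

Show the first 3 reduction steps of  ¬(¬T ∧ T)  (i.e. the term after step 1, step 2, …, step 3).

Answer: after 3 steps: T

Reduction:
  start: ¬(¬T ∧ T)
  →1  ¬¬T ∨ ¬T
  →2  T ∨ ¬T
  →3  T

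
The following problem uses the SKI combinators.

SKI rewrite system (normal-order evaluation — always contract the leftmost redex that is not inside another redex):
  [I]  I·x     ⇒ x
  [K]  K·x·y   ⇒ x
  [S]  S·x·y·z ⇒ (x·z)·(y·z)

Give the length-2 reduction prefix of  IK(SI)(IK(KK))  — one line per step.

Answer: after 2 steps: SI

Derivation:
  start: IK(SI)(IK(KK))
  step 1: K(SI)(IK(KK))
  step 2: SI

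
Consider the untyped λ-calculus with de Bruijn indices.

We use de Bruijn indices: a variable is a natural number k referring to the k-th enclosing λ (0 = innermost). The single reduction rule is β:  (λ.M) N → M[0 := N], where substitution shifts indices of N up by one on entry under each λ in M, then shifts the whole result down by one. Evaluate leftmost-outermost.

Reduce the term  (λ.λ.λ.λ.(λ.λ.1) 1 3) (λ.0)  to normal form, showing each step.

  start: (λ.λ.λ.λ.(λ.λ.1) 1 3) (λ.0)
  step 1: λ.λ.λ.(λ.λ.1) 1 (λ.0)
  step 2: λ.λ.λ.(λ.2) (λ.0)
  step 3: λ.λ.λ.1

Answer: normal form = λ.λ.λ.1  (in 3 steps)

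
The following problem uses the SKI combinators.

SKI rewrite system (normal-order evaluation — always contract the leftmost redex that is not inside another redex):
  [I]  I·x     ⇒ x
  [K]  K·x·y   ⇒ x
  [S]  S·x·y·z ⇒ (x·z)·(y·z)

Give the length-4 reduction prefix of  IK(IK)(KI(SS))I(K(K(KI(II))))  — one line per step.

  start: IK(IK)(KI(SS))I(K(K(KI(II))))
  [1] K(IK)(KI(SS))I(K(K(KI(II))))
  [2] IKI(K(K(KI(II))))
  [3] KI(K(K(KI(II))))
  [4] I

Answer: after 4 steps: I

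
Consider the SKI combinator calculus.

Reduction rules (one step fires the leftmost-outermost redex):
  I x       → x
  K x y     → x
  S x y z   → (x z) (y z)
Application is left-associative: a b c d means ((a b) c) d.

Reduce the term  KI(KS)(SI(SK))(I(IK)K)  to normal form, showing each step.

  start: KI(KS)(SI(SK))(I(IK)K)
  step 1: I(SI(SK))(I(IK)K)
  step 2: SI(SK)(I(IK)K)
  step 3: I(I(IK)K)(SK(I(IK)K))
  step 4: I(IK)K(SK(I(IK)K))
  step 5: IKK(SK(I(IK)K))
  step 6: KK(SK(I(IK)K))
  step 7: K

Answer: normal form = K  (in 7 steps)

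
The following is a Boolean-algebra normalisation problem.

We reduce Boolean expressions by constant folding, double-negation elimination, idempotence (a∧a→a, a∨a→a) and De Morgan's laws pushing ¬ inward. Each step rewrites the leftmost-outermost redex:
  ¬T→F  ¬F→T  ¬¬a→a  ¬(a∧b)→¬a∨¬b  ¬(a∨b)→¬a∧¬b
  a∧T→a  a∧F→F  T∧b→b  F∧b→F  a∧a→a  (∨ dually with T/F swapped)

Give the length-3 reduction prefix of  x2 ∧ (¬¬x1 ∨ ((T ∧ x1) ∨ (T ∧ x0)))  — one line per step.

  start: x2 ∧ (¬¬x1 ∨ ((T ∧ x1) ∨ (T ∧ x0)))
  →1  x2 ∧ (x1 ∨ ((T ∧ x1) ∨ (T ∧ x0)))
  →2  x2 ∧ (x1 ∨ (x1 ∨ (T ∧ x0)))
  →3  x2 ∧ (x1 ∨ (x1 ∨ x0))

Answer: after 3 steps: x2 ∧ (x1 ∨ (x1 ∨ x0))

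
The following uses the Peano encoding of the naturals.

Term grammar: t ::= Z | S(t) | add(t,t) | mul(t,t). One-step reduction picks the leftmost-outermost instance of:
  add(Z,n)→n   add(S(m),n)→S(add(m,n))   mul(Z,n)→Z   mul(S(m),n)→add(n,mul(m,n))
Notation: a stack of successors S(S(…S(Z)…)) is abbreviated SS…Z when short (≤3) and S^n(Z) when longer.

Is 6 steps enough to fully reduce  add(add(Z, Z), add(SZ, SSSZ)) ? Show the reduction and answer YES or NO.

Answer: YES — reaches normal form S^4(Z) in 4 ≤ 6 steps

Working:
  start: add(add(Z, Z), add(SZ, SSSZ))
  →1  add(Z, add(SZ, SSSZ))
  →2  add(SZ, SSSZ)
  →3  S(add(Z, SSSZ))
  →4  S^4(Z)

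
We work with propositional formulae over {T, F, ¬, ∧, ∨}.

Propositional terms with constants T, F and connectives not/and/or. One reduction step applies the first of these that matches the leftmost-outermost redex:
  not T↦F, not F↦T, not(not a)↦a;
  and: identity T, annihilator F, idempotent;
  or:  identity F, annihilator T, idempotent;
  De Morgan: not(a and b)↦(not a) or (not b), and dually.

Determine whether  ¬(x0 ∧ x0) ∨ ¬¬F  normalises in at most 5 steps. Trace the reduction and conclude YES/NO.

Answer: YES — reaches normal form ¬x0 in 4 ≤ 5 steps

Reduction:
  start: ¬(x0 ∧ x0) ∨ ¬¬F
  [1] (¬x0 ∨ ¬x0) ∨ ¬¬F
  [2] ¬x0 ∨ ¬¬F
  [3] ¬x0 ∨ F
  [4] ¬x0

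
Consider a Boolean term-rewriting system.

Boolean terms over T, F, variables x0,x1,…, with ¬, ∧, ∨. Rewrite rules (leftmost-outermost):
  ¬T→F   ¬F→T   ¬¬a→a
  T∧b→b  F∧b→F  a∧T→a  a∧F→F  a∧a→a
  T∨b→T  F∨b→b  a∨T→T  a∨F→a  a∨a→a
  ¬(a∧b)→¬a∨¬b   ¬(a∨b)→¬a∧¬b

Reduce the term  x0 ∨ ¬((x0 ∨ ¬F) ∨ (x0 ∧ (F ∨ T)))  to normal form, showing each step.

Answer: normal form = x0  (in 6 steps)

Derivation:
  start: x0 ∨ ¬((x0 ∨ ¬F) ∨ (x0 ∧ (F ∨ T)))
  →1  x0 ∨ (¬(x0 ∨ ¬F) ∧ ¬(x0 ∧ (F ∨ T)))
  →2  x0 ∨ ((¬x0 ∧ ¬¬F) ∧ ¬(x0 ∧ (F ∨ T)))
  →3  x0 ∨ ((¬x0 ∧ F) ∧ ¬(x0 ∧ (F ∨ T)))
  →4  x0 ∨ (F ∧ ¬(x0 ∧ (F ∨ T)))
  →5  x0 ∨ F
  →6  x0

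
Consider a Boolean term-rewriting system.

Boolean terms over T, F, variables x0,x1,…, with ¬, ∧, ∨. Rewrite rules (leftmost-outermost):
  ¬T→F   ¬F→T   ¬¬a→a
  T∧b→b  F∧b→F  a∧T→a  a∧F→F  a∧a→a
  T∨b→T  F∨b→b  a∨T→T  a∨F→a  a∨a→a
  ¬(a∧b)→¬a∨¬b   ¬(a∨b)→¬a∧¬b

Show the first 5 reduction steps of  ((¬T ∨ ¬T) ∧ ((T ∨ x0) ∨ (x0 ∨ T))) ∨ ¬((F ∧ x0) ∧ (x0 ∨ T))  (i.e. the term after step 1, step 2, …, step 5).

  start: ((¬T ∨ ¬T) ∧ ((T ∨ x0) ∨ (x0 ∨ T))) ∨ ¬((F ∧ x0) ∧ (x0 ∨ T))
  [1] (¬T ∧ ((T ∨ x0) ∨ (x0 ∨ T))) ∨ ¬((F ∧ x0) ∧ (x0 ∨ T))
  [2] (F ∧ ((T ∨ x0) ∨ (x0 ∨ T))) ∨ ¬((F ∧ x0) ∧ (x0 ∨ T))
  [3] F ∨ ¬((F ∧ x0) ∧ (x0 ∨ T))
  [4] ¬((F ∧ x0) ∧ (x0 ∨ T))
  [5] ¬(F ∧ x0) ∨ ¬(x0 ∨ T)

Answer: after 5 steps: ¬(F ∧ x0) ∨ ¬(x0 ∨ T)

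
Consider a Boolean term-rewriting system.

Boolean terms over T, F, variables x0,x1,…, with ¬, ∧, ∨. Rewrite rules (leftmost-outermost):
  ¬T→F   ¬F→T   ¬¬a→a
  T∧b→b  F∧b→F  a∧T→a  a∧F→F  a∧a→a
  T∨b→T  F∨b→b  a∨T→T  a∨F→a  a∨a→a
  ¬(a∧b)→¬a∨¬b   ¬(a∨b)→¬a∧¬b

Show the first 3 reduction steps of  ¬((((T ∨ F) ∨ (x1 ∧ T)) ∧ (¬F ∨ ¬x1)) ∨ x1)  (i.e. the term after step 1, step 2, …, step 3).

  start: ¬((((T ∨ F) ∨ (x1 ∧ T)) ∧ (¬F ∨ ¬x1)) ∨ x1)
  →1  ¬(((T ∨ F) ∨ (x1 ∧ T)) ∧ (¬F ∨ ¬x1)) ∧ ¬x1
  →2  (¬((T ∨ F) ∨ (x1 ∧ T)) ∨ ¬(¬F ∨ ¬x1)) ∧ ¬x1
  →3  ((¬(T ∨ F) ∧ ¬(x1 ∧ T)) ∨ ¬(¬F ∨ ¬x1)) ∧ ¬x1

Answer: after 3 steps: ((¬(T ∨ F) ∧ ¬(x1 ∧ T)) ∨ ¬(¬F ∨ ¬x1)) ∧ ¬x1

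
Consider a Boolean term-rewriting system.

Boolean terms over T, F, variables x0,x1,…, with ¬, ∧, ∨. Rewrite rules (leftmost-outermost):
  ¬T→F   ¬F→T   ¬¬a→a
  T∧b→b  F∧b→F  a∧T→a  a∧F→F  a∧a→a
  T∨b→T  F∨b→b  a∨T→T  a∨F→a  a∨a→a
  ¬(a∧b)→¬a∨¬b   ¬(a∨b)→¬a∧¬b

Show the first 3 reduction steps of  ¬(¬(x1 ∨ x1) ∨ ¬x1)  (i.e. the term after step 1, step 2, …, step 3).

Answer: after 3 steps: x1 ∧ ¬¬x1

Reduction:
  start: ¬(¬(x1 ∨ x1) ∨ ¬x1)
  [1] ¬¬(x1 ∨ x1) ∧ ¬¬x1
  [2] (x1 ∨ x1) ∧ ¬¬x1
  [3] x1 ∧ ¬¬x1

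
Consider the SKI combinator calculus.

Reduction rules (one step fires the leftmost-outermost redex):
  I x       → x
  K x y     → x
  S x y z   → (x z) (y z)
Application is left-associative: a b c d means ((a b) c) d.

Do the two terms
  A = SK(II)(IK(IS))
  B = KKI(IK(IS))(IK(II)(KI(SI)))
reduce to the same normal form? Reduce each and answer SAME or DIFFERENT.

Answer: SAME — A ⇓ KS, B ⇓ KS

Derivation:
Term A:
  start: SK(II)(IK(IS))
  step 1: K(IK(IS))(II(IK(IS)))
  step 2: IK(IS)
  step 3: K(IS)
  step 4: KS

Term B:
  start: KKI(IK(IS))(IK(II)(KI(SI)))
  step 1: K(IK(IS))(IK(II)(KI(SI)))
  step 2: IK(IS)
  step 3: K(IS)
  step 4: KS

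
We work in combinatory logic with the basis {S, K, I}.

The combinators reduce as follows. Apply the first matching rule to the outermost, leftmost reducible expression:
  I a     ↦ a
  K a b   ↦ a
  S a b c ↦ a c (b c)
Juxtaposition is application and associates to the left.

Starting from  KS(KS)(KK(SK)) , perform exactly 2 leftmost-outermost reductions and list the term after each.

Answer: after 2 steps: SK

Derivation:
  start: KS(KS)(KK(SK))
  →1  S(KK(SK))
  →2  SK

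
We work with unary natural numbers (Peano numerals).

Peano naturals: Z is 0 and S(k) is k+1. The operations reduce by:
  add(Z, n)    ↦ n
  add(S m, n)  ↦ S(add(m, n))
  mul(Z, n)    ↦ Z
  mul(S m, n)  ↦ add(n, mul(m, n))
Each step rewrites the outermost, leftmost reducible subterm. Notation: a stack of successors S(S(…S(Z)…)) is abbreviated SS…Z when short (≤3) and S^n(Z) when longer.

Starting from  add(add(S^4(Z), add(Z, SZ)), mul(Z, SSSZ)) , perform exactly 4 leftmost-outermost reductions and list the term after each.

Answer: after 4 steps: S(S(add(add(SSZ, add(Z, SZ)), mul(Z, SSSZ))))

Derivation:
  start: add(add(S^4(Z), add(Z, SZ)), mul(Z, SSSZ))
  step 1: add(S(add(SSSZ, add(Z, SZ))), mul(Z, SSSZ))
  step 2: S(add(add(SSSZ, add(Z, SZ)), mul(Z, SSSZ)))
  step 3: S(add(S(add(SSZ, add(Z, SZ))), mul(Z, SSSZ)))
  step 4: S(S(add(add(SSZ, add(Z, SZ)), mul(Z, SSSZ))))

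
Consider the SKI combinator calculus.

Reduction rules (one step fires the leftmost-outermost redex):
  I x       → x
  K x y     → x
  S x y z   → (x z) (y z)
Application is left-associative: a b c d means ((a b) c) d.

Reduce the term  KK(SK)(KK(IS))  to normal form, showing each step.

  start: KK(SK)(KK(IS))
  →1  K(KK(IS))
  →2  KK

Answer: normal form = KK  (in 2 steps)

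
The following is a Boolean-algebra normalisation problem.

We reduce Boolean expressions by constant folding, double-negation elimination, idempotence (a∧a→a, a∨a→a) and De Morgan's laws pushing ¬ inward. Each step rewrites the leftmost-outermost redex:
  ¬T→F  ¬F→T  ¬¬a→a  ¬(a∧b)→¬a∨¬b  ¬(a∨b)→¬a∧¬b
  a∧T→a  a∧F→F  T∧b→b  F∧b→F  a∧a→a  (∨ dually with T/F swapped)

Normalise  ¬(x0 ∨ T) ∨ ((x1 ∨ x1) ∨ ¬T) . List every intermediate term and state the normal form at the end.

Answer: normal form = x1  (in 7 steps)

Reduction:
  start: ¬(x0 ∨ T) ∨ ((x1 ∨ x1) ∨ ¬T)
  [1] (¬x0 ∧ ¬T) ∨ ((x1 ∨ x1) ∨ ¬T)
  [2] (¬x0 ∧ F) ∨ ((x1 ∨ x1) ∨ ¬T)
  [3] F ∨ ((x1 ∨ x1) ∨ ¬T)
  [4] (x1 ∨ x1) ∨ ¬T
  [5] x1 ∨ ¬T
  [6] x1 ∨ F
  [7] x1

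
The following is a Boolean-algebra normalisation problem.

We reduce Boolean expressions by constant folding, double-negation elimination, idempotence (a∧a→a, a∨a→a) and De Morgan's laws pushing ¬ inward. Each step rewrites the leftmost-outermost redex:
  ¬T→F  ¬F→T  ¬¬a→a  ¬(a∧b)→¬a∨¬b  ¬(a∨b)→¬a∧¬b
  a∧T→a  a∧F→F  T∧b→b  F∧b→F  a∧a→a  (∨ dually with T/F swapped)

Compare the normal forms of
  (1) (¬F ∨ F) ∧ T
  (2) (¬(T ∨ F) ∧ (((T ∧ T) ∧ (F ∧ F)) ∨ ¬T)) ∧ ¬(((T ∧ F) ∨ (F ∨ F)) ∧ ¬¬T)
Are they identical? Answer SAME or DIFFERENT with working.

Term A:
  start: (¬F ∨ F) ∧ T
  [1] ¬F ∨ F
  [2] ¬F
  [3] T

Term B:
  start: (¬(T ∨ F) ∧ (((T ∧ T) ∧ (F ∧ F)) ∨ ¬T)) ∧ ¬(((T ∧ F) ∨ (F ∨ F)) ∧ ¬¬T)
  [1] ((¬T ∧ ¬F) ∧ (((T ∧ T) ∧ (F ∧ F)) ∨ ¬T)) ∧ ¬(((T ∧ F) ∨ (F ∨ F)) ∧ ¬¬T)
  [2] ((F ∧ ¬F) ∧ (((T ∧ T) ∧ (F ∧ F)) ∨ ¬T)) ∧ ¬(((T ∧ F) ∨ (F ∨ F)) ∧ ¬¬T)
  [3] (F ∧ (((T ∧ T) ∧ (F ∧ F)) ∨ ¬T)) ∧ ¬(((T ∧ F) ∨ (F ∨ F)) ∧ ¬¬T)
  [4] F ∧ ¬(((T ∧ F) ∨ (F ∨ F)) ∧ ¬¬T)
  [5] F

Answer: DIFFERENT — A ⇓ T, B ⇓ F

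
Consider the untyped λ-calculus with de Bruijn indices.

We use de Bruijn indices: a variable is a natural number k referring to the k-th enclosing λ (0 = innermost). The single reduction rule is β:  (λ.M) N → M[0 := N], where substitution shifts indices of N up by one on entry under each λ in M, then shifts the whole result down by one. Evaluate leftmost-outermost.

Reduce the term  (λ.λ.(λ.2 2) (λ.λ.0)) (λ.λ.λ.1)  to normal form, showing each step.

Answer: normal form = λ.λ.λ.1  (in 3 steps)

Reduction:
  start: (λ.λ.(λ.2 2) (λ.λ.0)) (λ.λ.λ.1)
  →1  λ.(λ.(λ.λ.λ.1) (λ.λ.λ.1)) (λ.λ.0)
  →2  λ.(λ.λ.λ.1) (λ.λ.λ.1)
  →3  λ.λ.λ.1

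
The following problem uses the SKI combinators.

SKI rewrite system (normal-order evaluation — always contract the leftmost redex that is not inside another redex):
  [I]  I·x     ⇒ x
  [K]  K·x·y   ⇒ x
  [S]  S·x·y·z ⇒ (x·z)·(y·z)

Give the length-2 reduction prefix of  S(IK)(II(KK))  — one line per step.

Answer: after 2 steps: SK(I(KK))

Reduction:
  start: S(IK)(II(KK))
  [1] SK(II(KK))
  [2] SK(I(KK))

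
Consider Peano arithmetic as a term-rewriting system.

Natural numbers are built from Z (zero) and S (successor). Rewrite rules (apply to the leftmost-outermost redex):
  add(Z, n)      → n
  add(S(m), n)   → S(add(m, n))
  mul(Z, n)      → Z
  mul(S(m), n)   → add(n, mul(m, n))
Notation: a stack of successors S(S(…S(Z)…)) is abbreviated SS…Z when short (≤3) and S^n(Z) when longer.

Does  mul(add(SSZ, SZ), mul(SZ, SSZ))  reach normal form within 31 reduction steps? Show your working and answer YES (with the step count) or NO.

Answer: YES — reaches normal form S^6(Z) in 31 ≤ 31 steps

Derivation:
  start: mul(add(SSZ, SZ), mul(SZ, SSZ))
  step 1: mul(S(add(SZ, SZ)), mul(SZ, SSZ))
  step 2: add(mul(SZ, SSZ), mul(add(SZ, SZ), mul(SZ, SSZ)))
  step 3: add(add(SSZ, mul(Z, SSZ)), mul(add(SZ, SZ), mul(SZ, SSZ)))
  step 4: add(S(add(SZ, mul(Z, SSZ))), mul(add(SZ, SZ), mul(SZ, SSZ)))
  step 5: S(add(add(SZ, mul(Z, SSZ)), mul(add(SZ, SZ), mul(SZ, SSZ))))
  step 6: S(add(S(add(Z, mul(Z, SSZ))), mul(add(SZ, SZ), mul(SZ, SSZ))))
  step 7: S(S(add(add(Z, mul(Z, SSZ)), mul(add(SZ, SZ), mul(SZ, SSZ)))))
  step 8: S(S(add(mul(Z, SSZ), mul(add(SZ, SZ), mul(SZ, SSZ)))))
  step 9: S(S(add(Z, mul(add(SZ, SZ), mul(SZ, SSZ)))))
  step 10: S(S(mul(add(SZ, SZ), mul(SZ, SSZ))))
  step 11: S(S(mul(S(add(Z, SZ)), mul(SZ, SSZ))))
  step 12: S(S(add(mul(SZ, SSZ), mul(add(Z, SZ), mul(SZ, SSZ)))))
  step 13: S(S(add(add(SSZ, mul(Z, SSZ)), mul(add(Z, SZ), mul(SZ, SSZ)))))
  step 14: S(S(add(S(add(SZ, mul(Z, SSZ))), mul(add(Z, SZ), mul(SZ, SSZ)))))
  step 15: S(S(S(add(add(SZ, mul(Z, SSZ)), mul(add(Z, SZ), mul(SZ, SSZ))))))
  step 16: S(S(S(add(S(add(Z, mul(Z, SSZ))), mul(add(Z, SZ), mul(SZ, SSZ))))))
  step 17: S(S(S(S(add(add(Z, mul(Z, SSZ)), mul(add(Z, SZ), mul(SZ, SSZ)))))))
  step 18: S(S(S(S(add(mul(Z, SSZ), mul(add(Z, SZ), mul(SZ, SSZ)))))))
  step 19: S(S(S(S(add(Z, mul(add(Z, SZ), mul(SZ, SSZ)))))))
  step 20: S(S(S(S(mul(add(Z, SZ), mul(SZ, SSZ))))))
  step 21: S(S(S(S(mul(SZ, mul(SZ, SSZ))))))
  step 22: S(S(S(S(add(mul(SZ, SSZ), mul(Z, mul(SZ, SSZ)))))))
  step 23: S(S(S(S(add(add(SSZ, mul(Z, SSZ)), mul(Z, mul(SZ, SSZ)))))))
  step 24: S(S(S(S(add(S(add(SZ, mul(Z, SSZ))), mul(Z, mul(SZ, SSZ)))))))
  step 25: S(S(S(S(S(add(add(SZ, mul(Z, SSZ)), mul(Z, mul(SZ, SSZ))))))))
  step 26: S(S(S(S(S(add(S(add(Z, mul(Z, SSZ))), mul(Z, mul(SZ, SSZ))))))))
  step 27: S(S(S(S(S(S(add(add(Z, mul(Z, SSZ)), mul(Z, mul(SZ, SSZ)))))))))
  step 28: S(S(S(S(S(S(add(mul(Z, SSZ), mul(Z, mul(SZ, SSZ)))))))))
  step 29: S(S(S(S(S(S(add(Z, mul(Z, mul(SZ, SSZ)))))))))
  step 30: S(S(S(S(S(S(mul(Z, mul(SZ, SSZ))))))))
  step 31: S^6(Z)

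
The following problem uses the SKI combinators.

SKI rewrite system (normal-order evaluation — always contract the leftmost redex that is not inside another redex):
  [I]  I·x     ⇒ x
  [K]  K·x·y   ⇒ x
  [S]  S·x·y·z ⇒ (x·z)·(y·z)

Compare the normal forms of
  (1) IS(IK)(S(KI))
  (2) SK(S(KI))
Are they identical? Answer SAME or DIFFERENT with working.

Answer: SAME — A ⇓ SK(S(KI)), B ⇓ SK(S(KI))

Working:
Term A:
  start: IS(IK)(S(KI))
  [1] S(IK)(S(KI))
  [2] SK(S(KI))

Term B:
  start: SK(S(KI))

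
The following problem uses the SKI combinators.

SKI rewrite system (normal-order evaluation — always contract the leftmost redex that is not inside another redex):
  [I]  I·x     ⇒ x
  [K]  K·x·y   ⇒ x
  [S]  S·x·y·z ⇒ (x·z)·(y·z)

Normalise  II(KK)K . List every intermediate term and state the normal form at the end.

  start: II(KK)K
  →1  I(KK)K
  →2  KKK
  →3  K

Answer: normal form = K  (in 3 steps)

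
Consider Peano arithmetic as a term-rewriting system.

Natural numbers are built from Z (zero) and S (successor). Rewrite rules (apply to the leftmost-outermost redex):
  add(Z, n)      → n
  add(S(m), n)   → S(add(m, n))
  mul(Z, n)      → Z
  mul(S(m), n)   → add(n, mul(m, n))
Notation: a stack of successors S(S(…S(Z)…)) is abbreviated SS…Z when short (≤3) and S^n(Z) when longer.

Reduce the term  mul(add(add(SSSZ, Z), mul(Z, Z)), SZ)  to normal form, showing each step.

Answer: normal form = SSSZ  (in 19 steps)

Working:
  start: mul(add(add(SSSZ, Z), mul(Z, Z)), SZ)
  step 1: mul(add(S(add(SSZ, Z)), mul(Z, Z)), SZ)
  step 2: mul(S(add(add(SSZ, Z), mul(Z, Z))), SZ)
  step 3: add(SZ, mul(add(add(SSZ, Z), mul(Z, Z)), SZ))
  step 4: S(add(Z, mul(add(add(SSZ, Z), mul(Z, Z)), SZ)))
  step 5: S(mul(add(add(SSZ, Z), mul(Z, Z)), SZ))
  step 6: S(mul(add(S(add(SZ, Z)), mul(Z, Z)), SZ))
  step 7: S(mul(S(add(add(SZ, Z), mul(Z, Z))), SZ))
  step 8: S(add(SZ, mul(add(add(SZ, Z), mul(Z, Z)), SZ)))
  step 9: S(S(add(Z, mul(add(add(SZ, Z), mul(Z, Z)), SZ))))
  step 10: S(S(mul(add(add(SZ, Z), mul(Z, Z)), SZ)))
  step 11: S(S(mul(add(S(add(Z, Z)), mul(Z, Z)), SZ)))
  step 12: S(S(mul(S(add(add(Z, Z), mul(Z, Z))), SZ)))
  step 13: S(S(add(SZ, mul(add(add(Z, Z), mul(Z, Z)), SZ))))
  step 14: S(S(S(add(Z, mul(add(add(Z, Z), mul(Z, Z)), SZ)))))
  step 15: S(S(S(mul(add(add(Z, Z), mul(Z, Z)), SZ))))
  step 16: S(S(S(mul(add(Z, mul(Z, Z)), SZ))))
  step 17: S(S(S(mul(mul(Z, Z), SZ))))
  step 18: S(S(S(mul(Z, SZ))))
  step 19: SSSZ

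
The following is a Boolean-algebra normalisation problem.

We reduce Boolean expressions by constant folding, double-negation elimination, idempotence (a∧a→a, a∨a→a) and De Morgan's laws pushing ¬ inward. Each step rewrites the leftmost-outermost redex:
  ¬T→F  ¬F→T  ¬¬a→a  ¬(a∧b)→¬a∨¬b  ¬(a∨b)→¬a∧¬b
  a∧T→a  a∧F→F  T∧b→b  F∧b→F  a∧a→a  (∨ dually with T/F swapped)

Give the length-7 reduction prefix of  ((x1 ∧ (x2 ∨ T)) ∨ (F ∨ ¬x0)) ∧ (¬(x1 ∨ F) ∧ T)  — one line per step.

Answer: after 7 steps: (x1 ∨ ¬x0) ∧ ¬x1

Reduction:
  start: ((x1 ∧ (x2 ∨ T)) ∨ (F ∨ ¬x0)) ∧ (¬(x1 ∨ F) ∧ T)
  [1] ((x1 ∧ T) ∨ (F ∨ ¬x0)) ∧ (¬(x1 ∨ F) ∧ T)
  [2] (x1 ∨ (F ∨ ¬x0)) ∧ (¬(x1 ∨ F) ∧ T)
  [3] (x1 ∨ ¬x0) ∧ (¬(x1 ∨ F) ∧ T)
  [4] (x1 ∨ ¬x0) ∧ ¬(x1 ∨ F)
  [5] (x1 ∨ ¬x0) ∧ (¬x1 ∧ ¬F)
  [6] (x1 ∨ ¬x0) ∧ (¬x1 ∧ T)
  [7] (x1 ∨ ¬x0) ∧ ¬x1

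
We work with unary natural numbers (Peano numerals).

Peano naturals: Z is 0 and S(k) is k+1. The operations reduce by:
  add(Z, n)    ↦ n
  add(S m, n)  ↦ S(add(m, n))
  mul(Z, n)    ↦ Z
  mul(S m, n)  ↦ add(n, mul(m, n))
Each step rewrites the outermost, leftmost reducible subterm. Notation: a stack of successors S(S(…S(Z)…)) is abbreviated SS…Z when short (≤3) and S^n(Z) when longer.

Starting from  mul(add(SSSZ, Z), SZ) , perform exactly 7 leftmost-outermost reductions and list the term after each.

Answer: after 7 steps: S(S(add(Z, mul(add(SZ, Z), SZ))))

Reduction:
  start: mul(add(SSSZ, Z), SZ)
  step 1: mul(S(add(SSZ, Z)), SZ)
  step 2: add(SZ, mul(add(SSZ, Z), SZ))
  step 3: S(add(Z, mul(add(SSZ, Z), SZ)))
  step 4: S(mul(add(SSZ, Z), SZ))
  step 5: S(mul(S(add(SZ, Z)), SZ))
  step 6: S(add(SZ, mul(add(SZ, Z), SZ)))
  step 7: S(S(add(Z, mul(add(SZ, Z), SZ))))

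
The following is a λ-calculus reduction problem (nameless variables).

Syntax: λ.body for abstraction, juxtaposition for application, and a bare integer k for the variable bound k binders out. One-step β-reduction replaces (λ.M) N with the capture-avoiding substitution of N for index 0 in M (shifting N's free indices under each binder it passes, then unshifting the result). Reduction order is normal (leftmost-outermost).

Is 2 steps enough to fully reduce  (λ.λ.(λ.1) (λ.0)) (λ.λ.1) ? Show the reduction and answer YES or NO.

Answer: YES — reaches normal form λ.0 in 2 ≤ 2 steps

Derivation:
  start: (λ.λ.(λ.1) (λ.0)) (λ.λ.1)
  →1  λ.(λ.1) (λ.0)
  →2  λ.0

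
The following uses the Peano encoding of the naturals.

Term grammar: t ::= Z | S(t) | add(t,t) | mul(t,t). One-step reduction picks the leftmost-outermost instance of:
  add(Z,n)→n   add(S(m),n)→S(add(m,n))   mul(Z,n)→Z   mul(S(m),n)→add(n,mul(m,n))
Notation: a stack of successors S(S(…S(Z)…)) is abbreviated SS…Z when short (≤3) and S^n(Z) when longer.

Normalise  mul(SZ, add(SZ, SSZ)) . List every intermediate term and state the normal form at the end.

  start: mul(SZ, add(SZ, SSZ))
  step 1: add(add(SZ, SSZ), mul(Z, add(SZ, SSZ)))
  step 2: add(S(add(Z, SSZ)), mul(Z, add(SZ, SSZ)))
  step 3: S(add(add(Z, SSZ), mul(Z, add(SZ, SSZ))))
  step 4: S(add(SSZ, mul(Z, add(SZ, SSZ))))
  step 5: S(S(add(SZ, mul(Z, add(SZ, SSZ)))))
  step 6: S(S(S(add(Z, mul(Z, add(SZ, SSZ))))))
  step 7: S(S(S(mul(Z, add(SZ, SSZ)))))
  step 8: SSSZ

Answer: normal form = SSSZ  (in 8 steps)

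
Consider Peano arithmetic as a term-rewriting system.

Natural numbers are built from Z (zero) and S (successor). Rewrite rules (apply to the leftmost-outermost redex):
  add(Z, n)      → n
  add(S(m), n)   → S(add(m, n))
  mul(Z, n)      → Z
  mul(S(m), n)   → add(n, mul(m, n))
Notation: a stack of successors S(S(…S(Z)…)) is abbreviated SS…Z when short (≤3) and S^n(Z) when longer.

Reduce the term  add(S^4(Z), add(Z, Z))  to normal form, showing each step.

Answer: normal form = S^4(Z)  (in 6 steps)

Reduction:
  start: add(S^4(Z), add(Z, Z))
  step 1: S(add(SSSZ, add(Z, Z)))
  step 2: S(S(add(SSZ, add(Z, Z))))
  step 3: S(S(S(add(SZ, add(Z, Z)))))
  step 4: S(S(S(S(add(Z, add(Z, Z))))))
  step 5: S(S(S(S(add(Z, Z)))))
  step 6: S^4(Z)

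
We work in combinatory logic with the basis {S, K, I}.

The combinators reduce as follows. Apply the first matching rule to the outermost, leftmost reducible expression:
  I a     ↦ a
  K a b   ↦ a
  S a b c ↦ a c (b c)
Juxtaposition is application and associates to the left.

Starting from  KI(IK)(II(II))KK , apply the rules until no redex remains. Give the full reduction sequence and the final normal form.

Answer: normal form = KK  (in 6 steps)

Working:
  start: KI(IK)(II(II))KK
  [1] I(II(II))KK
  [2] II(II)KK
  [3] I(II)KK
  [4] IIKK
  [5] IKK
  [6] KK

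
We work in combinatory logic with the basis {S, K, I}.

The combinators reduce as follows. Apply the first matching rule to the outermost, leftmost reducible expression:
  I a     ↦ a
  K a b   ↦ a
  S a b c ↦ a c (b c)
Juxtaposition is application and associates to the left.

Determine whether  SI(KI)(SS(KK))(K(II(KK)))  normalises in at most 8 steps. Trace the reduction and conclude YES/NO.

Answer: NO — after 8 steps the term is I(KK), not yet normal

Derivation:
  start: SI(KI)(SS(KK))(K(II(KK)))
  step 1: I(SS(KK))(KI(SS(KK)))(K(II(KK)))
  step 2: SS(KK)(KI(SS(KK)))(K(II(KK)))
  step 3: S(KI(SS(KK)))(KK(KI(SS(KK))))(K(II(KK)))
  step 4: KI(SS(KK))(K(II(KK)))(KK(KI(SS(KK)))(K(II(KK))))
  step 5: I(K(II(KK)))(KK(KI(SS(KK)))(K(II(KK))))
  step 6: K(II(KK))(KK(KI(SS(KK)))(K(II(KK))))
  step 7: II(KK)
  step 8: I(KK)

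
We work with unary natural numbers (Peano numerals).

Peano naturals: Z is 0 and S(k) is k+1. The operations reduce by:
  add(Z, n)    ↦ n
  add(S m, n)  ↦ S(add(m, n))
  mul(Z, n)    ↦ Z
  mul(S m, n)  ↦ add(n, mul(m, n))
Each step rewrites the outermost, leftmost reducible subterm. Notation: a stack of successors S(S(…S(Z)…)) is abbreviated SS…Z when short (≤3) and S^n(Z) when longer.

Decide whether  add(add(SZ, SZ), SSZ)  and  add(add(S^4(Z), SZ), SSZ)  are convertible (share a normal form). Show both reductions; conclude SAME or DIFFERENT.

Term A:
  start: add(add(SZ, SZ), SSZ)
  step 1: add(S(add(Z, SZ)), SSZ)
  step 2: S(add(add(Z, SZ), SSZ))
  step 3: S(add(SZ, SSZ))
  step 4: S(S(add(Z, SSZ)))
  step 5: S^4(Z)

Term B:
  start: add(add(S^4(Z), SZ), SSZ)
  step 1: add(S(add(SSSZ, SZ)), SSZ)
  step 2: S(add(add(SSSZ, SZ), SSZ))
  step 3: S(add(S(add(SSZ, SZ)), SSZ))
  step 4: S(S(add(add(SSZ, SZ), SSZ)))
  step 5: S(S(add(S(add(SZ, SZ)), SSZ)))
  step 6: S(S(S(add(add(SZ, SZ), SSZ))))
  step 7: S(S(S(add(S(add(Z, SZ)), SSZ))))
  step 8: S(S(S(S(add(add(Z, SZ), SSZ)))))
  step 9: S(S(S(S(add(SZ, SSZ)))))
  step 10: S(S(S(S(S(add(Z, SSZ))))))
  step 11: S^7(Z)

Answer: DIFFERENT — A ⇓ S^4(Z), B ⇓ S^7(Z)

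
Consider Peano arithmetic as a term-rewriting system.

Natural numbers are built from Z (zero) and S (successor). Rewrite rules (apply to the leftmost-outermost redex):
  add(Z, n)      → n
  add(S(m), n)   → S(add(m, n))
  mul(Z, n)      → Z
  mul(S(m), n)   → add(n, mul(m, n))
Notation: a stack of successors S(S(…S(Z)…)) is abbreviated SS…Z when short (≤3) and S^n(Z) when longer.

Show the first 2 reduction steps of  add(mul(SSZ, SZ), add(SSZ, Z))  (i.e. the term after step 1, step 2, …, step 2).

  start: add(mul(SSZ, SZ), add(SSZ, Z))
  →1  add(add(SZ, mul(SZ, SZ)), add(SSZ, Z))
  →2  add(S(add(Z, mul(SZ, SZ))), add(SSZ, Z))

Answer: after 2 steps: add(S(add(Z, mul(SZ, SZ))), add(SSZ, Z))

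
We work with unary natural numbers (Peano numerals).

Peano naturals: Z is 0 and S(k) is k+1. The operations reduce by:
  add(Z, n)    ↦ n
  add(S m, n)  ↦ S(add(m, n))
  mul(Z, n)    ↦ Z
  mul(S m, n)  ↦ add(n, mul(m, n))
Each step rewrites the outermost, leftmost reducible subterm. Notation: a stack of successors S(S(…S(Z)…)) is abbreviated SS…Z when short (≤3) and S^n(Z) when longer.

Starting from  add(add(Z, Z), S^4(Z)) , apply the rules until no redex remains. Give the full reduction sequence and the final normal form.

  start: add(add(Z, Z), S^4(Z))
  [1] add(Z, S^4(Z))
  [2] S^4(Z)

Answer: normal form = S^4(Z)  (in 2 steps)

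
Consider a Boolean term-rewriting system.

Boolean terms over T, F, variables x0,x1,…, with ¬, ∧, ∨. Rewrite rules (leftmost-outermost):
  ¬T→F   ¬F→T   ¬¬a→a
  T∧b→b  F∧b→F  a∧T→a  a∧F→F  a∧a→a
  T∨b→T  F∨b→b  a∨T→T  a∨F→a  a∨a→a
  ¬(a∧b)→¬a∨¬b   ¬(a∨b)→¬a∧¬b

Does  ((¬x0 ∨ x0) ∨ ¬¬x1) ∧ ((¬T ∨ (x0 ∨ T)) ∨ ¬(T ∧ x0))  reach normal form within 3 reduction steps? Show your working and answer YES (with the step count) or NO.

  start: ((¬x0 ∨ x0) ∨ ¬¬x1) ∧ ((¬T ∨ (x0 ∨ T)) ∨ ¬(T ∧ x0))
  [1] ((¬x0 ∨ x0) ∨ x1) ∧ ((¬T ∨ (x0 ∨ T)) ∨ ¬(T ∧ x0))
  [2] ((¬x0 ∨ x0) ∨ x1) ∧ ((F ∨ (x0 ∨ T)) ∨ ¬(T ∧ x0))
  [3] ((¬x0 ∨ x0) ∨ x1) ∧ ((x0 ∨ T) ∨ ¬(T ∧ x0))

Answer: NO — after 3 steps the term is ((¬x0 ∨ x0) ∨ x1) ∧ ((x0 ∨ T) ∨ ¬(T ∧ x0)), not yet normal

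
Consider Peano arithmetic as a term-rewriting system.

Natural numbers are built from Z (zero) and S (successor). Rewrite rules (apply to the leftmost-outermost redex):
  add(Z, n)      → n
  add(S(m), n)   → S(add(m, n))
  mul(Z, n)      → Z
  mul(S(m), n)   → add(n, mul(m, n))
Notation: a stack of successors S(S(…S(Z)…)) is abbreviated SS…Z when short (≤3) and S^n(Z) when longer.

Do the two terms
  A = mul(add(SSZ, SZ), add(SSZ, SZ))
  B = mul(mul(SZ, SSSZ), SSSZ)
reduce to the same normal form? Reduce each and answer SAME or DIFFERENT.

Answer: SAME — A ⇓ S^9(Z), B ⇓ S^9(Z)

Derivation:
Term A:
  start: mul(add(SSZ, SZ), add(SSZ, SZ))
  [1] mul(S(add(SZ, SZ)), add(SSZ, SZ))
  [2] add(add(SSZ, SZ), mul(add(SZ, SZ), add(SSZ, SZ)))
  [3] add(S(add(SZ, SZ)), mul(add(SZ, SZ), add(SSZ, SZ)))
  [4] S(add(add(SZ, SZ), mul(add(SZ, SZ), add(SSZ, SZ))))
  [5] S(add(S(add(Z, SZ)), mul(add(SZ, SZ), add(SSZ, SZ))))
  [6] S(S(add(add(Z, SZ), mul(add(SZ, SZ), add(SSZ, SZ)))))
  [7] S(S(add(SZ, mul(add(SZ, SZ), add(SSZ, SZ)))))
  [8] S(S(S(add(Z, mul(add(SZ, SZ), add(SSZ, SZ))))))
  [9] S(S(S(mul(add(SZ, SZ), add(SSZ, SZ)))))
  [10] S(S(S(mul(S(add(Z, SZ)), add(SSZ, SZ)))))
  [11] S(S(S(add(add(SSZ, SZ), mul(add(Z, SZ), add(SSZ, SZ))))))
  [12] S(S(S(add(S(add(SZ, SZ)), mul(add(Z, SZ), add(SSZ, SZ))))))
  [13] S(S(S(S(add(add(SZ, SZ), mul(add(Z, SZ), add(SSZ, SZ)))))))
  [14] S(S(S(S(add(S(add(Z, SZ)), mul(add(Z, SZ), add(SSZ, SZ)))))))
  [15] S(S(S(S(S(add(add(Z, SZ), mul(add(Z, SZ), add(SSZ, SZ))))))))
  [16] S(S(S(S(S(add(SZ, mul(add(Z, SZ), add(SSZ, SZ))))))))
  [17] S(S(S(S(S(S(add(Z, mul(add(Z, SZ), add(SSZ, SZ)))))))))
  [18] S(S(S(S(S(S(mul(add(Z, SZ), add(SSZ, SZ))))))))
  [19] S(S(S(S(S(S(mul(SZ, add(SSZ, SZ))))))))
  [20] S(S(S(S(S(S(add(add(SSZ, SZ), mul(Z, add(SSZ, SZ)))))))))
  [21] S(S(S(S(S(S(add(S(add(SZ, SZ)), mul(Z, add(SSZ, SZ)))))))))
  [22] S(S(S(S(S(S(S(add(add(SZ, SZ), mul(Z, add(SSZ, SZ))))))))))
  [23] S(S(S(S(S(S(S(add(S(add(Z, SZ)), mul(Z, add(SSZ, SZ))))))))))
  [24] S(S(S(S(S(S(S(S(add(add(Z, SZ), mul(Z, add(SSZ, SZ)))))))))))
  [25] S(S(S(S(S(S(S(S(add(SZ, mul(Z, add(SSZ, SZ)))))))))))
  [26] S(S(S(S(S(S(S(S(S(add(Z, mul(Z, add(SSZ, SZ))))))))))))
  [27] S(S(S(S(S(S(S(S(S(mul(Z, add(SSZ, SZ)))))))))))
  [28] S^9(Z)

Term B:
  start: mul(mul(SZ, SSSZ), SSSZ)
  [1] mul(add(SSSZ, mul(Z, SSSZ)), SSSZ)
  [2] mul(S(add(SSZ, mul(Z, SSSZ))), SSSZ)
  [3] add(SSSZ, mul(add(SSZ, mul(Z, SSSZ)), SSSZ))
  [4] S(add(SSZ, mul(add(SSZ, mul(Z, SSSZ)), SSSZ)))
  [5] S(S(add(SZ, mul(add(SSZ, mul(Z, SSSZ)), SSSZ))))
  [6] S(S(S(add(Z, mul(add(SSZ, mul(Z, SSSZ)), SSSZ)))))
  [7] S(S(S(mul(add(SSZ, mul(Z, SSSZ)), SSSZ))))
  [8] S(S(S(mul(S(add(SZ, mul(Z, SSSZ))), SSSZ))))
  [9] S(S(S(add(SSSZ, mul(add(SZ, mul(Z, SSSZ)), SSSZ)))))
  [10] S(S(S(S(add(SSZ, mul(add(SZ, mul(Z, SSSZ)), SSSZ))))))
  [11] S(S(S(S(S(add(SZ, mul(add(SZ, mul(Z, SSSZ)), SSSZ)))))))
  [12] S(S(S(S(S(S(add(Z, mul(add(SZ, mul(Z, SSSZ)), SSSZ))))))))
  [13] S(S(S(S(S(S(mul(add(SZ, mul(Z, SSSZ)), SSSZ)))))))
  [14] S(S(S(S(S(S(mul(S(add(Z, mul(Z, SSSZ))), SSSZ)))))))
  [15] S(S(S(S(S(S(add(SSSZ, mul(add(Z, mul(Z, SSSZ)), SSSZ))))))))
  [16] S(S(S(S(S(S(S(add(SSZ, mul(add(Z, mul(Z, SSSZ)), SSSZ)))))))))
  [17] S(S(S(S(S(S(S(S(add(SZ, mul(add(Z, mul(Z, SSSZ)), SSSZ))))))))))
  [18] S(S(S(S(S(S(S(S(S(add(Z, mul(add(Z, mul(Z, SSSZ)), SSSZ)))))))))))
  [19] S(S(S(S(S(S(S(S(S(mul(add(Z, mul(Z, SSSZ)), SSSZ))))))))))
  [20] S(S(S(S(S(S(S(S(S(mul(mul(Z, SSSZ), SSSZ))))))))))
  [21] S(S(S(S(S(S(S(S(S(mul(Z, SSSZ))))))))))
  [22] S^9(Z)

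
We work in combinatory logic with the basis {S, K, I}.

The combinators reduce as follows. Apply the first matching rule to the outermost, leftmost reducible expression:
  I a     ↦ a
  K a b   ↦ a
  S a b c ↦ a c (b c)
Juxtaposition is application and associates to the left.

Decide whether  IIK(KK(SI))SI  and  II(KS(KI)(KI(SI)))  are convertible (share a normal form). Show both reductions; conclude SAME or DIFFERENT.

Term A:
  start: IIK(KK(SI))SI
  →1  IK(KK(SI))SI
  →2  K(KK(SI))SI
  →3  KK(SI)I
  →4  KI

Term B:
  start: II(KS(KI)(KI(SI)))
  →1  I(KS(KI)(KI(SI)))
  →2  KS(KI)(KI(SI))
  →3  S(KI(SI))
  →4  SI

Answer: DIFFERENT — A ⇓ KI, B ⇓ SI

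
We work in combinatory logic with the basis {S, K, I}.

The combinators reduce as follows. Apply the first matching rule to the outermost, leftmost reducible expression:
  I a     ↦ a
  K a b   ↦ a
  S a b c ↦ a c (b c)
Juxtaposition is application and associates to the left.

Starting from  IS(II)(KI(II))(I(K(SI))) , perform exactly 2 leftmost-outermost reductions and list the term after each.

Answer: after 2 steps: II(I(K(SI)))(KI(II)(I(K(SI))))

Reduction:
  start: IS(II)(KI(II))(I(K(SI)))
  [1] S(II)(KI(II))(I(K(SI)))
  [2] II(I(K(SI)))(KI(II)(I(K(SI))))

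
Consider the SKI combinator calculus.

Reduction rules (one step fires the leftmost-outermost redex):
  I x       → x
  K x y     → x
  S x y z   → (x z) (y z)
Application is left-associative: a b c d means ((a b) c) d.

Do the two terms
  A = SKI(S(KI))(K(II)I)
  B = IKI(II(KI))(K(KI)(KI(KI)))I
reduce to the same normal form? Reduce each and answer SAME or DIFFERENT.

Answer: DIFFERENT — A ⇓ S(KI)I, B ⇓ I

Working:
Term A:
  start: SKI(S(KI))(K(II)I)
  step 1: K(S(KI))(I(S(KI)))(K(II)I)
  step 2: S(KI)(K(II)I)
  step 3: S(KI)(II)
  step 4: S(KI)I

Term B:
  start: IKI(II(KI))(K(KI)(KI(KI)))I
  step 1: KI(II(KI))(K(KI)(KI(KI)))I
  step 2: I(K(KI)(KI(KI)))I
  step 3: K(KI)(KI(KI))I
  step 4: KII
  step 5: I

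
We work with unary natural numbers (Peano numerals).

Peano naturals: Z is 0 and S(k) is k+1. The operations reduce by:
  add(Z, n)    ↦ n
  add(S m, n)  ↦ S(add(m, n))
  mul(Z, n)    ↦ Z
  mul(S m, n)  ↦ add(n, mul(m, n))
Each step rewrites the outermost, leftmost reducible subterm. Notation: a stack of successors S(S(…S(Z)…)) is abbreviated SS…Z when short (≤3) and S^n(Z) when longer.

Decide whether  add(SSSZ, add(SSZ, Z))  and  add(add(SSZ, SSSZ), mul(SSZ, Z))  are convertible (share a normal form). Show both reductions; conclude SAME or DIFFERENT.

Answer: SAME — A ⇓ S^5(Z), B ⇓ S^5(Z)

Reduction:
Term A:
  start: add(SSSZ, add(SSZ, Z))
  [1] S(add(SSZ, add(SSZ, Z)))
  [2] S(S(add(SZ, add(SSZ, Z))))
  [3] S(S(S(add(Z, add(SSZ, Z)))))
  [4] S(S(S(add(SSZ, Z))))
  [5] S(S(S(S(add(SZ, Z)))))
  [6] S(S(S(S(S(add(Z, Z))))))
  [7] S^5(Z)

Term B:
  start: add(add(SSZ, SSSZ), mul(SSZ, Z))
  [1] add(S(add(SZ, SSSZ)), mul(SSZ, Z))
  [2] S(add(add(SZ, SSSZ), mul(SSZ, Z)))
  [3] S(add(S(add(Z, SSSZ)), mul(SSZ, Z)))
  [4] S(S(add(add(Z, SSSZ), mul(SSZ, Z))))
  [5] S(S(add(SSSZ, mul(SSZ, Z))))
  [6] S(S(S(add(SSZ, mul(SSZ, Z)))))
  [7] S(S(S(S(add(SZ, mul(SSZ, Z))))))
  [8] S(S(S(S(S(add(Z, mul(SSZ, Z)))))))
  [9] S(S(S(S(S(mul(SSZ, Z))))))
  [10] S(S(S(S(S(add(Z, mul(SZ, Z)))))))
  [11] S(S(S(S(S(mul(SZ, Z))))))
  [12] S(S(S(S(S(add(Z, mul(Z, Z)))))))
  [13] S(S(S(S(S(mul(Z, Z))))))
  [14] S^5(Z)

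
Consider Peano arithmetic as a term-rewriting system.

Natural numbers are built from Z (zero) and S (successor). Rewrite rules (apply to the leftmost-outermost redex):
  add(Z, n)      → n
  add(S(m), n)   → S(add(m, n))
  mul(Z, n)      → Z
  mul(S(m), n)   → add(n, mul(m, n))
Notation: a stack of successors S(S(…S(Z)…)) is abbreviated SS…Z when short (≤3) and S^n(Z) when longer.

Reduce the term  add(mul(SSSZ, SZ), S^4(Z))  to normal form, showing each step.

Answer: normal form = S^7(Z)  (in 14 steps)

Reduction:
  start: add(mul(SSSZ, SZ), S^4(Z))
  step 1: add(add(SZ, mul(SSZ, SZ)), S^4(Z))
  step 2: add(S(add(Z, mul(SSZ, SZ))), S^4(Z))
  step 3: S(add(add(Z, mul(SSZ, SZ)), S^4(Z)))
  step 4: S(add(mul(SSZ, SZ), S^4(Z)))
  step 5: S(add(add(SZ, mul(SZ, SZ)), S^4(Z)))
  step 6: S(add(S(add(Z, mul(SZ, SZ))), S^4(Z)))
  step 7: S(S(add(add(Z, mul(SZ, SZ)), S^4(Z))))
  step 8: S(S(add(mul(SZ, SZ), S^4(Z))))
  step 9: S(S(add(add(SZ, mul(Z, SZ)), S^4(Z))))
  step 10: S(S(add(S(add(Z, mul(Z, SZ))), S^4(Z))))
  step 11: S(S(S(add(add(Z, mul(Z, SZ)), S^4(Z)))))
  step 12: S(S(S(add(mul(Z, SZ), S^4(Z)))))
  step 13: S(S(S(add(Z, S^4(Z)))))
  step 14: S^7(Z)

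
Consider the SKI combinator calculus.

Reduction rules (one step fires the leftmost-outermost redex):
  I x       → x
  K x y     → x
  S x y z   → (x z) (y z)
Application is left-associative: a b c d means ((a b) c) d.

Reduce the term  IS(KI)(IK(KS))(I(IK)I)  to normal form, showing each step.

  start: IS(KI)(IK(KS))(I(IK)I)
  →1  S(KI)(IK(KS))(I(IK)I)
  →2  KI(I(IK)I)(IK(KS)(I(IK)I))
  →3  I(IK(KS)(I(IK)I))
  →4  IK(KS)(I(IK)I)
  →5  K(KS)(I(IK)I)
  →6  KS

Answer: normal form = KS  (in 6 steps)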